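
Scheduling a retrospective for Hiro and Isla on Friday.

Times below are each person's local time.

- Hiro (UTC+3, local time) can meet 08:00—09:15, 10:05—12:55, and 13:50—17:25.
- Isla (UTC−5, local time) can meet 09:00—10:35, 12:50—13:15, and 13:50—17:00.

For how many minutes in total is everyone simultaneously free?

Hiro → UTC: 05:00–06:15, 07:05–09:55, 10:50–14:25.
Isla → UTC: 14:00–15:35, 17:50–18:15, 18:50–22:00.
Hiro ∩ Isla: 14:00–14:25.
Total common minutes: 25.

25 minutes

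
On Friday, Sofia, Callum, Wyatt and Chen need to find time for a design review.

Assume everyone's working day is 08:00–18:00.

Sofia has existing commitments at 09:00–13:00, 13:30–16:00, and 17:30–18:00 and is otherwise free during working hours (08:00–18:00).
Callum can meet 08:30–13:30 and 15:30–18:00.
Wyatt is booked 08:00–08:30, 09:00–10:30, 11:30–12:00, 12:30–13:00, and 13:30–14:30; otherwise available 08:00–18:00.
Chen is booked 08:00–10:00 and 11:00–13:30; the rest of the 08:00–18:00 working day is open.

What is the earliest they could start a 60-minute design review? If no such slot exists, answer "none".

16:00

Sofia free within 08:00–18:00: 08:00–09:00, 13:00–13:30, 16:00–17:30.
Wyatt free within 08:00–18:00: 08:30–09:00, 10:30–11:30, 12:00–12:30, 13:00–13:30, 14:30–18:00.
Chen free within 08:00–18:00: 10:00–11:00, 13:30–18:00.
Sofia ∩ Callum: 08:30–09:00, 13:00–13:30, 16:00–17:30.
Sofia ∩ Callum ∩ Wyatt: 08:30–09:00, 13:00–13:30, 16:00–17:30.
Sofia ∩ Callum ∩ Wyatt ∩ Chen: 16:00–17:30.
Windows ≥ 60 min: 16:00–17:30.
Earliest such window starts at 16:00.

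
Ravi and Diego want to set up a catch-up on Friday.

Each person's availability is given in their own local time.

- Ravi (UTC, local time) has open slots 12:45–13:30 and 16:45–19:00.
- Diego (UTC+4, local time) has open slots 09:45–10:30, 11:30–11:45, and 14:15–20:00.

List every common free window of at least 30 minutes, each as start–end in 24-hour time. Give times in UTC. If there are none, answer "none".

Ravi → UTC: 12:45–13:30, 16:45–19:00.
Diego → UTC: 05:45–06:30, 07:30–07:45, 10:15–16:00.
Ravi ∩ Diego: 12:45–13:30.
Windows ≥ 30 min: 12:45–13:30.

12:45–13:30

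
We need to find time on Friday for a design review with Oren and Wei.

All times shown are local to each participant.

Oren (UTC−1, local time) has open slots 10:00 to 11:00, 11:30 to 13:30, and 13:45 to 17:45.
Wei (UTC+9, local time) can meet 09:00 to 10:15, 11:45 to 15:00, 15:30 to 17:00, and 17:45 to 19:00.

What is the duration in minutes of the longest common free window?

Oren → UTC: 11:00–12:00, 12:30–14:30, 14:45–18:45.
Wei → UTC: 00:00–01:15, 02:45–06:00, 06:30–08:00, 08:45–10:00.
Oren ∩ Wei: (none).
No common window.

0 minutes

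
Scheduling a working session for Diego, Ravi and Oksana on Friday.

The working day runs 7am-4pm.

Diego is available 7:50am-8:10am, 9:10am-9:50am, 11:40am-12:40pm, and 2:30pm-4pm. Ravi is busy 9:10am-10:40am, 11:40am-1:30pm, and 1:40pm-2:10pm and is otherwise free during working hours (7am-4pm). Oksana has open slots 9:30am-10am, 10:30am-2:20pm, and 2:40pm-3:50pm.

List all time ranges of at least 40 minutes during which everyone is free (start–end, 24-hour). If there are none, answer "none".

Ravi free within 07:00–16:00: 07:00–09:10, 10:40–11:40, 13:30–13:40, 14:10–16:00.
Diego ∩ Ravi: 07:50–08:10, 14:30–16:00.
Diego ∩ Ravi ∩ Oksana: 14:40–15:50.
Windows ≥ 40 min: 14:40–15:50.

14:40–15:50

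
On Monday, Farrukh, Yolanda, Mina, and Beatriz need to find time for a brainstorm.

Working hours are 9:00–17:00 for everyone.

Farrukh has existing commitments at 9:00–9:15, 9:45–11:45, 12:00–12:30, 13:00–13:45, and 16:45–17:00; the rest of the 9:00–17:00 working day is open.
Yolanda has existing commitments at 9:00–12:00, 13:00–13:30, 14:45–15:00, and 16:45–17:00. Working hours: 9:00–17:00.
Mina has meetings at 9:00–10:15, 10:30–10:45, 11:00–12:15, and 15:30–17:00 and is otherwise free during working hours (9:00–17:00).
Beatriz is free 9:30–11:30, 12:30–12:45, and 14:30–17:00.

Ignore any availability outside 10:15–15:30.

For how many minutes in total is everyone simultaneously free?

Farrukh free within 09:00–17:00: 09:15–09:45, 11:45–12:00, 12:30–13:00, 13:45–16:45.
Yolanda free within 09:00–17:00: 12:00–13:00, 13:30–14:45, 15:00–16:45.
Mina free within 09:00–17:00: 10:15–10:30, 10:45–11:00, 12:15–15:30.
Farrukh ∩ Yolanda: 12:30–13:00, 13:45–14:45, 15:00–16:45.
Farrukh ∩ Yolanda ∩ Mina: 12:30–13:00, 13:45–14:45, 15:00–15:30.
Farrukh ∩ Yolanda ∩ Mina ∩ Beatriz: 12:30–12:45, 14:30–14:45, 15:00–15:30.
Restricted to 10:15–15:30: 12:30–12:45, 14:30–14:45, 15:00–15:30.
Total common minutes: 15 + 15 + 30 = 60.

60 minutes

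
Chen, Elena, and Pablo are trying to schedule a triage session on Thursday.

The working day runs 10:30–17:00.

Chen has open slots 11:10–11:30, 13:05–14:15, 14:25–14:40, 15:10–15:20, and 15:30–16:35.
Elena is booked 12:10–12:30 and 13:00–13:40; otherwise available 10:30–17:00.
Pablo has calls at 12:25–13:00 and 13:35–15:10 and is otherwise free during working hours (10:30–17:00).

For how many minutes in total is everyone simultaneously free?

95 minutes

Elena free within 10:30–17:00: 10:30–12:10, 12:30–13:00, 13:40–17:00.
Pablo free within 10:30–17:00: 10:30–12:25, 13:00–13:35, 15:10–17:00.
Chen ∩ Elena: 11:10–11:30, 13:40–14:15, 14:25–14:40, 15:10–15:20, 15:30–16:35.
Chen ∩ Elena ∩ Pablo: 11:10–11:30, 15:10–15:20, 15:30–16:35.
Total common minutes: 20 + 10 + 65 = 95.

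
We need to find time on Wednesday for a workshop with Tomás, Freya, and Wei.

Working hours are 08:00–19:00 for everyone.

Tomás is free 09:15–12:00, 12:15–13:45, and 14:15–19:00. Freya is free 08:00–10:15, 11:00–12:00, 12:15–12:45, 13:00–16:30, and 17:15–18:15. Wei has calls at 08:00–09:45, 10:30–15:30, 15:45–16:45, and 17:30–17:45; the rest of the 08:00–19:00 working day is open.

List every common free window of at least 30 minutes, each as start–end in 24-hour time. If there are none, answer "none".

Wei free within 08:00–19:00: 09:45–10:30, 15:30–15:45, 16:45–17:30, 17:45–19:00.
Tomás ∩ Freya: 09:15–10:15, 11:00–12:00, 12:15–12:45, 13:00–13:45, 14:15–16:30, 17:15–18:15.
Tomás ∩ Freya ∩ Wei: 09:45–10:15, 15:30–15:45, 17:15–17:30, 17:45–18:15.
Windows ≥ 30 min: 09:45–10:15, 17:45–18:15.

09:45–10:15, 17:45–18:15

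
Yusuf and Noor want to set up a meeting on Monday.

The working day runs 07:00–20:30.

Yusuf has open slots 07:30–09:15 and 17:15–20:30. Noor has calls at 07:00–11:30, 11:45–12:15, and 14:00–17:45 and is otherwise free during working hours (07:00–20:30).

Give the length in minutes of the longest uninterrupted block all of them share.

Noor free within 07:00–20:30: 11:30–11:45, 12:15–14:00, 17:45–20:30.
Yusuf ∩ Noor: 17:45–20:30.
Single common window of 165 minutes.

165 minutes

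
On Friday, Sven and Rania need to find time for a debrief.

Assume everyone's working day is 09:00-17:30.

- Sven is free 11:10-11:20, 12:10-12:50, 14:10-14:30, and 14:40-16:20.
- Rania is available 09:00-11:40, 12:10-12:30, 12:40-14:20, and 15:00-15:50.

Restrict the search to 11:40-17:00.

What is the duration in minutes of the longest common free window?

Sven ∩ Rania: 11:10–11:20, 12:10–12:30, 12:40–12:50, 14:10–14:20, 15:00–15:50.
Restricted to 11:40–17:00: 12:10–12:30, 12:40–12:50, 14:10–14:20, 15:00–15:50.
Common window lengths: 20, 10, 10, 50 min; longest is 50.

50 minutes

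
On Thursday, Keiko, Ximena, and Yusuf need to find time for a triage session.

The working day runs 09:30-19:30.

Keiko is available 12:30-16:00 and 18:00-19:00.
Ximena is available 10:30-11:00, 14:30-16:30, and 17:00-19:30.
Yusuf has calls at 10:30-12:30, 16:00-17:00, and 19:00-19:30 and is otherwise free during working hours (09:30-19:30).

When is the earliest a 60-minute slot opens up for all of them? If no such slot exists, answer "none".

14:30

Yusuf free within 09:30–19:30: 09:30–10:30, 12:30–16:00, 17:00–19:00.
Keiko ∩ Ximena: 14:30–16:00, 18:00–19:00.
Keiko ∩ Ximena ∩ Yusuf: 14:30–16:00, 18:00–19:00.
Windows ≥ 60 min: 14:30–16:00, 18:00–19:00.
Earliest such window starts at 14:30.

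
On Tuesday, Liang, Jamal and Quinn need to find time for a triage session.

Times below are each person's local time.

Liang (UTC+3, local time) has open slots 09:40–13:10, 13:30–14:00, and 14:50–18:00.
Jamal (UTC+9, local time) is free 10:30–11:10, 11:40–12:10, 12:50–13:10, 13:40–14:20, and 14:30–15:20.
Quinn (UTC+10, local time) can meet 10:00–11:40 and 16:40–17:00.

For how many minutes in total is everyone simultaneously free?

Liang → UTC: 06:40–10:10, 10:30–11:00, 11:50–15:00.
Jamal → UTC: 01:30–02:10, 02:40–03:10, 03:50–04:10, 04:40–05:20, 05:30–06:20.
Quinn → UTC: 00:00–01:40, 06:40–07:00.
Liang ∩ Jamal: (none).
Liang ∩ Jamal ∩ Quinn: (none).
Total common minutes: 0.

0 minutes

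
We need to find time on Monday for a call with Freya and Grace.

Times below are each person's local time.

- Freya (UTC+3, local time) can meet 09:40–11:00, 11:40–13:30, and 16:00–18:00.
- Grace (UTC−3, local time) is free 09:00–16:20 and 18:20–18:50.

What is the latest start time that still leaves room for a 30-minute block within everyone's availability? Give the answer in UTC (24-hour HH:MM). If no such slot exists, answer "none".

Freya → UTC: 06:40–08:00, 08:40–10:30, 13:00–15:00.
Grace → UTC: 12:00–19:20, 21:20–21:50.
Freya ∩ Grace: 13:00–15:00.
Windows ≥ 30 min: 13:00–15:00.
Latest start in the last window 13:00–15:00 is 15:00 − 30 min = 14:30.

14:30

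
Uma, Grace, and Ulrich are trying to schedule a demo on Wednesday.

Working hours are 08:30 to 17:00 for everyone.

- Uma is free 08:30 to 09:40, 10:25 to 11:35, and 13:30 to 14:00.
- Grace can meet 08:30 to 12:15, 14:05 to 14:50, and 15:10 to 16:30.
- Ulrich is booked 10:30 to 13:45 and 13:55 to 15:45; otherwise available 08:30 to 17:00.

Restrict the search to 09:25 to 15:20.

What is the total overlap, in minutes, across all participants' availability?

Ulrich free within 08:30–17:00: 08:30–10:30, 13:45–13:55, 15:45–17:00.
Uma ∩ Grace: 08:30–09:40, 10:25–11:35.
Uma ∩ Grace ∩ Ulrich: 08:30–09:40, 10:25–10:30.
Restricted to 09:25–15:20: 09:25–09:40, 10:25–10:30.
Total common minutes: 15 + 5 = 20.

20 minutes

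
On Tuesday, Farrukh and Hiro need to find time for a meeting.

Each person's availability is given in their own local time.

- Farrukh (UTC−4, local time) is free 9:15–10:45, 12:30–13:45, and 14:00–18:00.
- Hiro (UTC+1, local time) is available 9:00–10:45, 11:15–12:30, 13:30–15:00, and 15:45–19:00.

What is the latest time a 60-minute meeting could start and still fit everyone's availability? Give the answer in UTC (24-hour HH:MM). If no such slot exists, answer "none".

16:45

Farrukh → UTC: 13:15–14:45, 16:30–17:45, 18:00–22:00.
Hiro → UTC: 08:00–09:45, 10:15–11:30, 12:30–14:00, 14:45–18:00.
Farrukh ∩ Hiro: 13:15–14:00, 16:30–17:45.
Windows ≥ 60 min: 16:30–17:45.
Latest start in the last window 16:30–17:45 is 17:45 − 60 min = 16:45.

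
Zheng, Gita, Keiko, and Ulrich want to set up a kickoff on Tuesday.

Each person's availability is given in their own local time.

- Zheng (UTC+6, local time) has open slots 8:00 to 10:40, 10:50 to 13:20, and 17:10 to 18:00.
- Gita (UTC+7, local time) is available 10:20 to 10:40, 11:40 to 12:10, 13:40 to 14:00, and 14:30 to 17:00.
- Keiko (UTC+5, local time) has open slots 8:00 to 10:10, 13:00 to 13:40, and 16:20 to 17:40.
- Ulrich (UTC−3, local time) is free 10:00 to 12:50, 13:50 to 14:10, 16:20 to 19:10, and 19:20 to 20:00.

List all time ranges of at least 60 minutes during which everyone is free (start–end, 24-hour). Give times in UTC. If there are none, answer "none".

Zheng → UTC: 02:00–04:40, 04:50–07:20, 11:10–12:00.
Gita → UTC: 03:20–03:40, 04:40–05:10, 06:40–07:00, 07:30–10:00.
Keiko → UTC: 03:00–05:10, 08:00–08:40, 11:20–12:40.
Ulrich → UTC: 13:00–15:50, 16:50–17:10, 19:20–22:10, 22:20–23:00.
Zheng ∩ Gita: 03:20–03:40, 04:50–05:10, 06:40–07:00.
Zheng ∩ Gita ∩ Keiko: 03:20–03:40, 04:50–05:10.
Zheng ∩ Gita ∩ Keiko ∩ Ulrich: (none).
Windows ≥ 60 min: (none).

none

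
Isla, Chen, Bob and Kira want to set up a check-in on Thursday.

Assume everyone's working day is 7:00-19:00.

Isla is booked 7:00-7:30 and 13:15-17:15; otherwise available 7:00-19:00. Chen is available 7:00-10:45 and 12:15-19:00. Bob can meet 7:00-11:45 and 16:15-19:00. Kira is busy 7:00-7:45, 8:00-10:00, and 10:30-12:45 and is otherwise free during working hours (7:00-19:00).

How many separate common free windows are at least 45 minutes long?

Isla free within 07:00–19:00: 07:30–13:15, 17:15–19:00.
Kira free within 07:00–19:00: 07:45–08:00, 10:00–10:30, 12:45–19:00.
Isla ∩ Chen: 07:30–10:45, 12:15–13:15, 17:15–19:00.
Isla ∩ Chen ∩ Bob: 07:30–10:45, 17:15–19:00.
Isla ∩ Chen ∩ Bob ∩ Kira: 07:45–08:00, 10:00–10:30, 17:15–19:00.
Windows ≥ 45 min: 17:15–19:00.
That's 1 window.

1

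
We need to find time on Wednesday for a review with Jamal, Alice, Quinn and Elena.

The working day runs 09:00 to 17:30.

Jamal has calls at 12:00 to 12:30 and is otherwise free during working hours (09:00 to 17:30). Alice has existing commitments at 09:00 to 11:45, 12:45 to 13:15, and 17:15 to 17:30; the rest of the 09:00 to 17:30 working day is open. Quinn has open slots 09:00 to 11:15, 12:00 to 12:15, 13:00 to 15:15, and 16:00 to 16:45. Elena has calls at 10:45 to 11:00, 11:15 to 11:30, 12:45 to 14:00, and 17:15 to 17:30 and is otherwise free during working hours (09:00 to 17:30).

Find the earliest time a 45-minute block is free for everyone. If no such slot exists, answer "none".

14:00

Jamal free within 09:00–17:30: 09:00–12:00, 12:30–17:30.
Alice free within 09:00–17:30: 11:45–12:45, 13:15–17:15.
Elena free within 09:00–17:30: 09:00–10:45, 11:00–11:15, 11:30–12:45, 14:00–17:15.
Jamal ∩ Alice: 11:45–12:00, 12:30–12:45, 13:15–17:15.
Jamal ∩ Alice ∩ Quinn: 13:15–15:15, 16:00–16:45.
Jamal ∩ Alice ∩ Quinn ∩ Elena: 14:00–15:15, 16:00–16:45.
Windows ≥ 45 min: 14:00–15:15, 16:00–16:45.
Earliest such window starts at 14:00.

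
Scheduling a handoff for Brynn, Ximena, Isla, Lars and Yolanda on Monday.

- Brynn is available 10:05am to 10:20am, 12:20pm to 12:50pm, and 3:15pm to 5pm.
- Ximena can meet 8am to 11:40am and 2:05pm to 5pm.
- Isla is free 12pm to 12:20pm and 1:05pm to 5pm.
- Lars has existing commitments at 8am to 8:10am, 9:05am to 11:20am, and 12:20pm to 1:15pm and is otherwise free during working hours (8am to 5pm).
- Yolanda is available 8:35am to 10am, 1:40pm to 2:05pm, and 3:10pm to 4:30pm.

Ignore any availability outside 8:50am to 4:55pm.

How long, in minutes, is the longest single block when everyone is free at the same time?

75 minutes

Lars free within 08:00–17:00: 08:10–09:05, 11:20–12:20, 13:15–17:00.
Brynn ∩ Ximena: 10:05–10:20, 15:15–17:00.
Brynn ∩ Ximena ∩ Isla: 15:15–17:00.
Brynn ∩ Ximena ∩ Isla ∩ Lars: 15:15–17:00.
Brynn ∩ Ximena ∩ Isla ∩ Lars ∩ Yolanda: 15:15–16:30.
Restricted to 08:50–16:55: 15:15–16:30.
Single common window of 75 minutes.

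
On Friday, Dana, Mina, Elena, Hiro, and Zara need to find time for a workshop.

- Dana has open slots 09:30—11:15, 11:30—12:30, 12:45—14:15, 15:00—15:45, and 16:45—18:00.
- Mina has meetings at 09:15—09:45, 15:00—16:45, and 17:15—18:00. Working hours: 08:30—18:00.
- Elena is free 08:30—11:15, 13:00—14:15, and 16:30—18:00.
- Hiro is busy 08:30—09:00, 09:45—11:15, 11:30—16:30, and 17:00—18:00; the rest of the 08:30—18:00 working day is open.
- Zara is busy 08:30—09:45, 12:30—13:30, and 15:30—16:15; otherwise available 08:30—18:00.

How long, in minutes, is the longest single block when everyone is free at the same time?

Mina free within 08:30–18:00: 08:30–09:15, 09:45–15:00, 16:45–17:15.
Hiro free within 08:30–18:00: 09:00–09:45, 11:15–11:30, 16:30–17:00.
Zara free within 08:30–18:00: 09:45–12:30, 13:30–15:30, 16:15–18:00.
Dana ∩ Mina: 09:45–11:15, 11:30–12:30, 12:45–14:15, 16:45–17:15.
Dana ∩ Mina ∩ Elena: 09:45–11:15, 13:00–14:15, 16:45–17:15.
Dana ∩ Mina ∩ Elena ∩ Hiro: 16:45–17:00.
Dana ∩ Mina ∩ Elena ∩ Hiro ∩ Zara: 16:45–17:00.
Single common window of 15 minutes.

15 minutes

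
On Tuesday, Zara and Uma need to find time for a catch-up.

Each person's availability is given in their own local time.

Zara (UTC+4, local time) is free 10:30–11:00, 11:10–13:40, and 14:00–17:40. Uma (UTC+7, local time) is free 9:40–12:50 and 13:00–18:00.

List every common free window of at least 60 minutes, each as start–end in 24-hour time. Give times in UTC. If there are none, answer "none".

Zara → UTC: 06:30–07:00, 07:10–09:40, 10:00–13:40.
Uma → UTC: 02:40–05:50, 06:00–11:00.
Zara ∩ Uma: 06:30–07:00, 07:10–09:40, 10:00–11:00.
Windows ≥ 60 min: 07:10–09:40, 10:00–11:00.

07:10–09:40, 10:00–11:00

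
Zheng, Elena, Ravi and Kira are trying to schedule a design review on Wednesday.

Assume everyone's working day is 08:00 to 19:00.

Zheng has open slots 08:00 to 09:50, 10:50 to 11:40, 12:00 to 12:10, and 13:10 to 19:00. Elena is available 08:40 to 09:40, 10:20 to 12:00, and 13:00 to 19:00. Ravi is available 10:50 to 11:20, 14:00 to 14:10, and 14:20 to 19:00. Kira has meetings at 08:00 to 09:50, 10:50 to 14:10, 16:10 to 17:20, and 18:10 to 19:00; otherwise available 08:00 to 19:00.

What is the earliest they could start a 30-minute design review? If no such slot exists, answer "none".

14:20

Kira free within 08:00–19:00: 09:50–10:50, 14:10–16:10, 17:20–18:10.
Zheng ∩ Elena: 08:40–09:40, 10:50–11:40, 13:10–19:00.
Zheng ∩ Elena ∩ Ravi: 10:50–11:20, 14:00–14:10, 14:20–19:00.
Zheng ∩ Elena ∩ Ravi ∩ Kira: 14:20–16:10, 17:20–18:10.
Windows ≥ 30 min: 14:20–16:10, 17:20–18:10.
Earliest such window starts at 14:20.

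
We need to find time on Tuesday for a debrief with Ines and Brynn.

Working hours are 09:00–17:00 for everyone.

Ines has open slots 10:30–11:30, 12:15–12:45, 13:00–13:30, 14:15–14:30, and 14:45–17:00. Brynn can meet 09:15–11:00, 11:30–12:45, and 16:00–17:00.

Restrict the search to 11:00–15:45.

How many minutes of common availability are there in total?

30 minutes

Ines ∩ Brynn: 10:30–11:00, 12:15–12:45, 16:00–17:00.
Restricted to 11:00–15:45: 12:15–12:45.
Total common minutes: 30.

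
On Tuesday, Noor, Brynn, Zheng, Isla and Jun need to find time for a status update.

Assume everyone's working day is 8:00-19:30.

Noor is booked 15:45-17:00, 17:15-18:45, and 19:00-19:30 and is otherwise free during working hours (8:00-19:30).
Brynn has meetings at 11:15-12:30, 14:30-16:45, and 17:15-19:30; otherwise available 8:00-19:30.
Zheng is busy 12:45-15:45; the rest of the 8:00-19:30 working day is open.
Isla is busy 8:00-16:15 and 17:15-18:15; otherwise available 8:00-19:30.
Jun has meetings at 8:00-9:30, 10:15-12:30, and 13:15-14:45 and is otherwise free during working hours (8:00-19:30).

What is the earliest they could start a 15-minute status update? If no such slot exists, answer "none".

17:00

Noor free within 08:00–19:30: 08:00–15:45, 17:00–17:15, 18:45–19:00.
Brynn free within 08:00–19:30: 08:00–11:15, 12:30–14:30, 16:45–17:15.
Zheng free within 08:00–19:30: 08:00–12:45, 15:45–19:30.
Isla free within 08:00–19:30: 16:15–17:15, 18:15–19:30.
Jun free within 08:00–19:30: 09:30–10:15, 12:30–13:15, 14:45–19:30.
Noor ∩ Brynn: 08:00–11:15, 12:30–14:30, 17:00–17:15.
Noor ∩ Brynn ∩ Zheng: 08:00–11:15, 12:30–12:45, 17:00–17:15.
Noor ∩ Brynn ∩ Zheng ∩ Isla: 17:00–17:15.
Noor ∩ Brynn ∩ Zheng ∩ Isla ∩ Jun: 17:00–17:15.
Windows ≥ 15 min: 17:00–17:15.
Earliest such window starts at 17:00.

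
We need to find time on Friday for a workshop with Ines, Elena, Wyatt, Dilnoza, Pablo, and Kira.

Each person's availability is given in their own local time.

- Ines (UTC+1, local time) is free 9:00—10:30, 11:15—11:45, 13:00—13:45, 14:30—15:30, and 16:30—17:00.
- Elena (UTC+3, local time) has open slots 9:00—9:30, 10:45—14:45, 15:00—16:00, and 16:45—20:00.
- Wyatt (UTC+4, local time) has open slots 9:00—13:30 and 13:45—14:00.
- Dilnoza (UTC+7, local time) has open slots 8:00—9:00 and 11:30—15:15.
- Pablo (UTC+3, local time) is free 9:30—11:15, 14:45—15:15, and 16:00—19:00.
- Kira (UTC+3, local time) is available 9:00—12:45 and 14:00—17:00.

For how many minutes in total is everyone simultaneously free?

Ines → UTC: 08:00–09:30, 10:15–10:45, 12:00–12:45, 13:30–14:30, 15:30–16:00.
Elena → UTC: 06:00–06:30, 07:45–11:45, 12:00–13:00, 13:45–17:00.
Wyatt → UTC: 05:00–09:30, 09:45–10:00.
Dilnoza → UTC: 01:00–02:00, 04:30–08:15.
Pablo → UTC: 06:30–08:15, 11:45–12:15, 13:00–16:00.
Kira → UTC: 06:00–09:45, 11:00–14:00.
Ines ∩ Elena: 08:00–09:30, 10:15–10:45, 12:00–12:45, 13:45–14:30, 15:30–16:00.
Ines ∩ Elena ∩ Wyatt: 08:00–09:30.
Ines ∩ Elena ∩ Wyatt ∩ Dilnoza: 08:00–08:15.
Ines ∩ Elena ∩ Wyatt ∩ Dilnoza ∩ Pablo: 08:00–08:15.
Ines ∩ Elena ∩ Wyatt ∩ Dilnoza ∩ Pablo ∩ Kira: 08:00–08:15.
Total common minutes: 15.

15 minutes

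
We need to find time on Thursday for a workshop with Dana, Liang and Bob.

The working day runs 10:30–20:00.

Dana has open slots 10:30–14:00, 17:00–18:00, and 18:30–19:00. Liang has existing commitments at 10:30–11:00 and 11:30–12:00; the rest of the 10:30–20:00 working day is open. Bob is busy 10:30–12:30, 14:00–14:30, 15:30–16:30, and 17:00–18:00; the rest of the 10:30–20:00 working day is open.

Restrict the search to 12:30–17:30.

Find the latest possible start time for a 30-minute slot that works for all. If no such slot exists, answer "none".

13:30

Liang free within 10:30–20:00: 11:00–11:30, 12:00–20:00.
Bob free within 10:30–20:00: 12:30–14:00, 14:30–15:30, 16:30–17:00, 18:00–20:00.
Dana ∩ Liang: 11:00–11:30, 12:00–14:00, 17:00–18:00, 18:30–19:00.
Dana ∩ Liang ∩ Bob: 12:30–14:00, 18:30–19:00.
Restricted to 12:30–17:30: 12:30–14:00.
Windows ≥ 30 min: 12:30–14:00.
Latest start in the last window 12:30–14:00 is 14:00 − 30 min = 13:30.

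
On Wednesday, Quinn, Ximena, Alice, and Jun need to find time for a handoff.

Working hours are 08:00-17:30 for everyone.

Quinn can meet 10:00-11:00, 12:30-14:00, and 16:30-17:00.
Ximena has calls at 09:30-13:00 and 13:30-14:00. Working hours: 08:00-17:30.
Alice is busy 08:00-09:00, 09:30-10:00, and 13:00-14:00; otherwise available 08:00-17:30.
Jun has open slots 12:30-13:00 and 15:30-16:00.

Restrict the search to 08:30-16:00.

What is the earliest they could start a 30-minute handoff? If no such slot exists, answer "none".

Ximena free within 08:00–17:30: 08:00–09:30, 13:00–13:30, 14:00–17:30.
Alice free within 08:00–17:30: 09:00–09:30, 10:00–13:00, 14:00–17:30.
Quinn ∩ Ximena: 13:00–13:30, 16:30–17:00.
Quinn ∩ Ximena ∩ Alice: 16:30–17:00.
Quinn ∩ Ximena ∩ Alice ∩ Jun: (none).
Restricted to 08:30–16:00: (none).
Windows ≥ 30 min: (none).

none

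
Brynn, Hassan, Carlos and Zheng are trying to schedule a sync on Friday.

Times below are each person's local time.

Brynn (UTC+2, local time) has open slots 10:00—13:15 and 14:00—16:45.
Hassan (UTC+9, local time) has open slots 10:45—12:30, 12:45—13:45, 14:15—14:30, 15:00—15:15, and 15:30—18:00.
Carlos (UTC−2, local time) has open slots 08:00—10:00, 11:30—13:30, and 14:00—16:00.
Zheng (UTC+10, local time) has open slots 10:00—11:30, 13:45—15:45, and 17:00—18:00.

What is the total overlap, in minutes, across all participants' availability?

Brynn → UTC: 08:00–11:15, 12:00–14:45.
Hassan → UTC: 01:45–03:30, 03:45–04:45, 05:15–05:30, 06:00–06:15, 06:30–09:00.
Carlos → UTC: 10:00–12:00, 13:30–15:30, 16:00–18:00.
Zheng → UTC: 00:00–01:30, 03:45–05:45, 07:00–08:00.
Brynn ∩ Hassan: 08:00–09:00.
Brynn ∩ Hassan ∩ Carlos: (none).
Brynn ∩ Hassan ∩ Carlos ∩ Zheng: (none).
Total common minutes: 0.

0 minutes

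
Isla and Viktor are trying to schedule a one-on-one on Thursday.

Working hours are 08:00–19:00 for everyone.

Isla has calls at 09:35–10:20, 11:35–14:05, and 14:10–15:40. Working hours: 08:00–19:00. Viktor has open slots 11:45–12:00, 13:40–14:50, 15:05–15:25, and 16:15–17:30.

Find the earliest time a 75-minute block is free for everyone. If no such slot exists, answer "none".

Isla free within 08:00–19:00: 08:00–09:35, 10:20–11:35, 14:05–14:10, 15:40–19:00.
Isla ∩ Viktor: 14:05–14:10, 16:15–17:30.
Windows ≥ 75 min: 16:15–17:30.
Earliest such window starts at 16:15.

16:15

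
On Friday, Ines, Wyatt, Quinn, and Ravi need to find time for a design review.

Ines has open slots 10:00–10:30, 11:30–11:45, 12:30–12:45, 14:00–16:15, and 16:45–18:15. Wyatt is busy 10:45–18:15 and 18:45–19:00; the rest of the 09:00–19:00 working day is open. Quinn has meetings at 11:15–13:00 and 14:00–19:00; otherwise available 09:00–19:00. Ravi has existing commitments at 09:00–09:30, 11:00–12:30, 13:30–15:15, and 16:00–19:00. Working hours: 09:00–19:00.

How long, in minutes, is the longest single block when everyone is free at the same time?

30 minutes

Wyatt free within 09:00–19:00: 09:00–10:45, 18:15–18:45.
Quinn free within 09:00–19:00: 09:00–11:15, 13:00–14:00.
Ravi free within 09:00–19:00: 09:30–11:00, 12:30–13:30, 15:15–16:00.
Ines ∩ Wyatt: 10:00–10:30.
Ines ∩ Wyatt ∩ Quinn: 10:00–10:30.
Ines ∩ Wyatt ∩ Quinn ∩ Ravi: 10:00–10:30.
Single common window of 30 minutes.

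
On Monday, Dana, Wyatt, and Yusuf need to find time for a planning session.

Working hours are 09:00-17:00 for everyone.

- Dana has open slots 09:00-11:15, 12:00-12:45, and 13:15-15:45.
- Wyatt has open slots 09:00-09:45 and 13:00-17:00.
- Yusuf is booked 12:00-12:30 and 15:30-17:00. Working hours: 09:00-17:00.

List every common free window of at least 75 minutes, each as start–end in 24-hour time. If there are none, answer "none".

13:15–15:30

Yusuf free within 09:00–17:00: 09:00–12:00, 12:30–15:30.
Dana ∩ Wyatt: 09:00–09:45, 13:15–15:45.
Dana ∩ Wyatt ∩ Yusuf: 09:00–09:45, 13:15–15:30.
Windows ≥ 75 min: 13:15–15:30.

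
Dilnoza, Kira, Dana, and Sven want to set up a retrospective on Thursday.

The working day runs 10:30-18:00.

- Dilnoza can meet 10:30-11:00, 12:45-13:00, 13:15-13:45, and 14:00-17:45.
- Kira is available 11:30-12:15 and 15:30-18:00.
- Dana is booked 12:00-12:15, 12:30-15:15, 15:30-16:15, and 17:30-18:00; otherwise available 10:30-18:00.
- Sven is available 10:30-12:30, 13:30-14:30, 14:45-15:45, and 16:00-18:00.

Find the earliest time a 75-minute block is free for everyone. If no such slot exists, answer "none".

Dana free within 10:30–18:00: 10:30–12:00, 12:15–12:30, 15:15–15:30, 16:15–17:30.
Dilnoza ∩ Kira: 15:30–17:45.
Dilnoza ∩ Kira ∩ Dana: 16:15–17:30.
Dilnoza ∩ Kira ∩ Dana ∩ Sven: 16:15–17:30.
Windows ≥ 75 min: 16:15–17:30.
Earliest such window starts at 16:15.

16:15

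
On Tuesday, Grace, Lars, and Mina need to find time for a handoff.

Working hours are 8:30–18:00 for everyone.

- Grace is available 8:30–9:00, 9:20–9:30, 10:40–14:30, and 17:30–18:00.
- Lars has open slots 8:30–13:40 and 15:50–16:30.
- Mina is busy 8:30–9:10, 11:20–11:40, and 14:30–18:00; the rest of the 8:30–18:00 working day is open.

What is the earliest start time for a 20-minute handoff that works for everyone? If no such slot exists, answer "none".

10:40

Mina free within 08:30–18:00: 09:10–11:20, 11:40–14:30.
Grace ∩ Lars: 08:30–09:00, 09:20–09:30, 10:40–13:40.
Grace ∩ Lars ∩ Mina: 09:20–09:30, 10:40–11:20, 11:40–13:40.
Windows ≥ 20 min: 10:40–11:20, 11:40–13:40.
Earliest such window starts at 10:40.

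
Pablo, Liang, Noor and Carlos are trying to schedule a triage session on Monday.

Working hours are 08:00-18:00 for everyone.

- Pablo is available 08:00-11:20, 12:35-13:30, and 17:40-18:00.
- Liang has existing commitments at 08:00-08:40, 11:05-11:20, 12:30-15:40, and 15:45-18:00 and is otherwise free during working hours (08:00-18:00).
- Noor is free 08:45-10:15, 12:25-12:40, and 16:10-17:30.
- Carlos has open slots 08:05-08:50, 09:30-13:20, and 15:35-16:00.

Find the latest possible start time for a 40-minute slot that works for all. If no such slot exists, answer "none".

Liang free within 08:00–18:00: 08:40–11:05, 11:20–12:30, 15:40–15:45.
Pablo ∩ Liang: 08:40–11:05.
Pablo ∩ Liang ∩ Noor: 08:45–10:15.
Pablo ∩ Liang ∩ Noor ∩ Carlos: 08:45–08:50, 09:30–10:15.
Windows ≥ 40 min: 09:30–10:15.
Latest start in the last window 09:30–10:15 is 10:15 − 40 min = 09:35.

09:35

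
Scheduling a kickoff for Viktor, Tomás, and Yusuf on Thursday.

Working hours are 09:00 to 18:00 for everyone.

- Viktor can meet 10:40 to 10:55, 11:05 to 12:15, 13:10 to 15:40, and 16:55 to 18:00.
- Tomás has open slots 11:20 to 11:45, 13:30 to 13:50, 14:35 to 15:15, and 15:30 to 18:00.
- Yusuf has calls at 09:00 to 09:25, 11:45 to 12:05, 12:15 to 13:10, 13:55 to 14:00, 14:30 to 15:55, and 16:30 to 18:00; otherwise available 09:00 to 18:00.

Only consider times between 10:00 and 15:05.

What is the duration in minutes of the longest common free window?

Yusuf free within 09:00–18:00: 09:25–11:45, 12:05–12:15, 13:10–13:55, 14:00–14:30, 15:55–16:30.
Viktor ∩ Tomás: 11:20–11:45, 13:30–13:50, 14:35–15:15, 15:30–15:40, 16:55–18:00.
Viktor ∩ Tomás ∩ Yusuf: 11:20–11:45, 13:30–13:50.
Restricted to 10:00–15:05: 11:20–11:45, 13:30–13:50.
Common window lengths: 25, 20 min; longest is 25.

25 minutes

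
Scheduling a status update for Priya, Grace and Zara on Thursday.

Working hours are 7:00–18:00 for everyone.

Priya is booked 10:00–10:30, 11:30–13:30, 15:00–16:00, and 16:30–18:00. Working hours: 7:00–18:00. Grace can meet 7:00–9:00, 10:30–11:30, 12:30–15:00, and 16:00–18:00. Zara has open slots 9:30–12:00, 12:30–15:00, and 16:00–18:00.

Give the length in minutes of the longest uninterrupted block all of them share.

Priya free within 07:00–18:00: 07:00–10:00, 10:30–11:30, 13:30–15:00, 16:00–16:30.
Priya ∩ Grace: 07:00–09:00, 10:30–11:30, 13:30–15:00, 16:00–16:30.
Priya ∩ Grace ∩ Zara: 10:30–11:30, 13:30–15:00, 16:00–16:30.
Common window lengths: 60, 90, 30 min; longest is 90.

90 minutes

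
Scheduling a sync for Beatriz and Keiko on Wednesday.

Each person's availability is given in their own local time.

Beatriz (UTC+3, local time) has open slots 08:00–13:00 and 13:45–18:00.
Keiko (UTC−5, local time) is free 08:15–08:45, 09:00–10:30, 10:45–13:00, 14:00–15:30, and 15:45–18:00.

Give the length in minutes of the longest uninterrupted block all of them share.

Beatriz → UTC: 05:00–10:00, 10:45–15:00.
Keiko → UTC: 13:15–13:45, 14:00–15:30, 15:45–18:00, 19:00–20:30, 20:45–23:00.
Beatriz ∩ Keiko: 13:15–13:45, 14:00–15:00.
Common window lengths: 30, 60 min; longest is 60.

60 minutes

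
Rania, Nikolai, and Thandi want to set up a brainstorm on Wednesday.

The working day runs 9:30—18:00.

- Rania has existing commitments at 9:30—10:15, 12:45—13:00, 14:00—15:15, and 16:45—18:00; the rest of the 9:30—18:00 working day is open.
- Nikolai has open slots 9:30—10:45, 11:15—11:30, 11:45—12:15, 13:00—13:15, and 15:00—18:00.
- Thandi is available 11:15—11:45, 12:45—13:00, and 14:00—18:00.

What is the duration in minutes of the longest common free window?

Rania free within 09:30–18:00: 10:15–12:45, 13:00–14:00, 15:15–16:45.
Rania ∩ Nikolai: 10:15–10:45, 11:15–11:30, 11:45–12:15, 13:00–13:15, 15:15–16:45.
Rania ∩ Nikolai ∩ Thandi: 11:15–11:30, 15:15–16:45.
Common window lengths: 15, 90 min; longest is 90.

90 minutes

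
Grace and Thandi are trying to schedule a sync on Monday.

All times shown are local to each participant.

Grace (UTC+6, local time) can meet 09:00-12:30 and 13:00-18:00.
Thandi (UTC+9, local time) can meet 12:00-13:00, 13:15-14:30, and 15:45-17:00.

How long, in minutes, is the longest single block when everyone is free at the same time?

Grace → UTC: 03:00–06:30, 07:00–12:00.
Thandi → UTC: 03:00–04:00, 04:15–05:30, 06:45–08:00.
Grace ∩ Thandi: 03:00–04:00, 04:15–05:30, 07:00–08:00.
Common window lengths: 60, 75, 60 min; longest is 75.

75 minutes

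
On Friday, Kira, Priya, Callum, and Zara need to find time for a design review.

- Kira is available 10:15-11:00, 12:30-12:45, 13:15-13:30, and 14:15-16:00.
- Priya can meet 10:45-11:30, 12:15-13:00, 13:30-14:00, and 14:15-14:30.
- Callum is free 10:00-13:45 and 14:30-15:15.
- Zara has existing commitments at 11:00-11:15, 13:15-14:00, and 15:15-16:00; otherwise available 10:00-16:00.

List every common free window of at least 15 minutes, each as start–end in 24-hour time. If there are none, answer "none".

10:45–11:00, 12:30–12:45

Zara free within 10:00–16:00: 10:00–11:00, 11:15–13:15, 14:00–15:15.
Kira ∩ Priya: 10:45–11:00, 12:30–12:45, 14:15–14:30.
Kira ∩ Priya ∩ Callum: 10:45–11:00, 12:30–12:45.
Kira ∩ Priya ∩ Callum ∩ Zara: 10:45–11:00, 12:30–12:45.
Windows ≥ 15 min: 10:45–11:00, 12:30–12:45.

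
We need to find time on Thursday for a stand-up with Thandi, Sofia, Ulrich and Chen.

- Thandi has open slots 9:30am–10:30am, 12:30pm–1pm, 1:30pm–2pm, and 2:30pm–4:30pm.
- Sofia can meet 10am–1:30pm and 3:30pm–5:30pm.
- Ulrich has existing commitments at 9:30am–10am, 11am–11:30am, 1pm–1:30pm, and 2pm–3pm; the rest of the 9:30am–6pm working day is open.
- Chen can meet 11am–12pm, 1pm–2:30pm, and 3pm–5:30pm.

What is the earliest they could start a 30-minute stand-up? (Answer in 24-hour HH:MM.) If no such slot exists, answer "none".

Ulrich free within 09:30–18:00: 10:00–11:00, 11:30–13:00, 13:30–14:00, 15:00–18:00.
Thandi ∩ Sofia: 10:00–10:30, 12:30–13:00, 15:30–16:30.
Thandi ∩ Sofia ∩ Ulrich: 10:00–10:30, 12:30–13:00, 15:30–16:30.
Thandi ∩ Sofia ∩ Ulrich ∩ Chen: 15:30–16:30.
Windows ≥ 30 min: 15:30–16:30.
Earliest such window starts at 15:30.

15:30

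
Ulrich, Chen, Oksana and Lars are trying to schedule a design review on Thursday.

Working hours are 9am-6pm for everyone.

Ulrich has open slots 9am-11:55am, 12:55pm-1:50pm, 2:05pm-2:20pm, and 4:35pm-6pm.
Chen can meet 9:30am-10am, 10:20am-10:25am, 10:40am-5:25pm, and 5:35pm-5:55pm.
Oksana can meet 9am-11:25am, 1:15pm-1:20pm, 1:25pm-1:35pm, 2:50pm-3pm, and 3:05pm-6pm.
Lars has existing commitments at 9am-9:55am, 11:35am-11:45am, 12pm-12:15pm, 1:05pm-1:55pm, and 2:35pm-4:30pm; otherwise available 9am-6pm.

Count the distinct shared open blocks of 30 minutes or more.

2

Lars free within 09:00–18:00: 09:55–11:35, 11:45–12:00, 12:15–13:05, 13:55–14:35, 16:30–18:00.
Ulrich ∩ Chen: 09:30–10:00, 10:20–10:25, 10:40–11:55, 12:55–13:50, 14:05–14:20, 16:35–17:25, 17:35–17:55.
Ulrich ∩ Chen ∩ Oksana: 09:30–10:00, 10:20–10:25, 10:40–11:25, 13:15–13:20, 13:25–13:35, 16:35–17:25, 17:35–17:55.
Ulrich ∩ Chen ∩ Oksana ∩ Lars: 09:55–10:00, 10:20–10:25, 10:40–11:25, 16:35–17:25, 17:35–17:55.
Windows ≥ 30 min: 10:40–11:25, 16:35–17:25.
That's 2 windows.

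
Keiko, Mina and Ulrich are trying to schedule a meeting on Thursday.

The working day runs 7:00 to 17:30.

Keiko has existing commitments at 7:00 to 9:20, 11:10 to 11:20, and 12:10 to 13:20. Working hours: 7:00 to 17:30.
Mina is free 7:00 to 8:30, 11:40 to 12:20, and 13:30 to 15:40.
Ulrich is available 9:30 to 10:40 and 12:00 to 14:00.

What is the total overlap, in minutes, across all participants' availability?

Keiko free within 07:00–17:30: 09:20–11:10, 11:20–12:10, 13:20–17:30.
Keiko ∩ Mina: 11:40–12:10, 13:30–15:40.
Keiko ∩ Mina ∩ Ulrich: 12:00–12:10, 13:30–14:00.
Total common minutes: 10 + 30 = 40.

40 minutes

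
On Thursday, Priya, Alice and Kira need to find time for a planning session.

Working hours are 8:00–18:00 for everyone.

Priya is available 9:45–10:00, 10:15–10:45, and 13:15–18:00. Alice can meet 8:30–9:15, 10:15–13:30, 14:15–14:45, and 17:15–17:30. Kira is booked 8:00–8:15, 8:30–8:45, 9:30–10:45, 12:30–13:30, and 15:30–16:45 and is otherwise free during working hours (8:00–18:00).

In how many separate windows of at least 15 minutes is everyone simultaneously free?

2

Kira free within 08:00–18:00: 08:15–08:30, 08:45–09:30, 10:45–12:30, 13:30–15:30, 16:45–18:00.
Priya ∩ Alice: 10:15–10:45, 13:15–13:30, 14:15–14:45, 17:15–17:30.
Priya ∩ Alice ∩ Kira: 14:15–14:45, 17:15–17:30.
Windows ≥ 15 min: 14:15–14:45, 17:15–17:30.
That's 2 windows.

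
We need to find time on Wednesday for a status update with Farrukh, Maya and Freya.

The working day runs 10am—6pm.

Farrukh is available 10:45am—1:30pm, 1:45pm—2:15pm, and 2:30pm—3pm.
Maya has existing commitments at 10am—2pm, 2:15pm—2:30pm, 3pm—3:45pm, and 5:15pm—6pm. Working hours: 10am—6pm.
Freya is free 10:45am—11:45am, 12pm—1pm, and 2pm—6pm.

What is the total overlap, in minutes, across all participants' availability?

Maya free within 10:00–18:00: 14:00–14:15, 14:30–15:00, 15:45–17:15.
Farrukh ∩ Maya: 14:00–14:15, 14:30–15:00.
Farrukh ∩ Maya ∩ Freya: 14:00–14:15, 14:30–15:00.
Total common minutes: 15 + 30 = 45.

45 minutes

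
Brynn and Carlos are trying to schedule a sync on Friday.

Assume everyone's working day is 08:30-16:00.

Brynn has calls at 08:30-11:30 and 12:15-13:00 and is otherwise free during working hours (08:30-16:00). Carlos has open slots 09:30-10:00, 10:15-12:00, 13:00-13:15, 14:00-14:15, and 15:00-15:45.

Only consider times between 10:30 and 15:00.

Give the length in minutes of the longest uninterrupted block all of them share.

30 minutes

Brynn free within 08:30–16:00: 11:30–12:15, 13:00–16:00.
Brynn ∩ Carlos: 11:30–12:00, 13:00–13:15, 14:00–14:15, 15:00–15:45.
Restricted to 10:30–15:00: 11:30–12:00, 13:00–13:15, 14:00–14:15.
Common window lengths: 30, 15, 15 min; longest is 30.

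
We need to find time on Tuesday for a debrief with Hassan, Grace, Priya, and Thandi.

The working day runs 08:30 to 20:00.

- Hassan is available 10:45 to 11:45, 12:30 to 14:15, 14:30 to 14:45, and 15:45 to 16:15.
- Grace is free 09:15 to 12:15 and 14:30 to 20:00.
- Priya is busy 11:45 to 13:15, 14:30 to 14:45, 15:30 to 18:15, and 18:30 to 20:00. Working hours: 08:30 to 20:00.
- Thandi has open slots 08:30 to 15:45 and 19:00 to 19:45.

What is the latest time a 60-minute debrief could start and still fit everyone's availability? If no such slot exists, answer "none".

Priya free within 08:30–20:00: 08:30–11:45, 13:15–14:30, 14:45–15:30, 18:15–18:30.
Hassan ∩ Grace: 10:45–11:45, 14:30–14:45, 15:45–16:15.
Hassan ∩ Grace ∩ Priya: 10:45–11:45.
Hassan ∩ Grace ∩ Priya ∩ Thandi: 10:45–11:45.
Windows ≥ 60 min: 10:45–11:45.
Latest start in the last window 10:45–11:45 is 11:45 − 60 min = 10:45.

10:45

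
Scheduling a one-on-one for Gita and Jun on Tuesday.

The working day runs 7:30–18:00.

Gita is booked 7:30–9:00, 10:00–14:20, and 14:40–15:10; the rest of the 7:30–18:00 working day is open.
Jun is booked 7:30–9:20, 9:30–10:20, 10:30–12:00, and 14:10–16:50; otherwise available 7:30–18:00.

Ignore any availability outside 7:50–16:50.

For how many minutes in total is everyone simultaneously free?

10 minutes

Gita free within 07:30–18:00: 09:00–10:00, 14:20–14:40, 15:10–18:00.
Jun free within 07:30–18:00: 09:20–09:30, 10:20–10:30, 12:00–14:10, 16:50–18:00.
Gita ∩ Jun: 09:20–09:30, 16:50–18:00.
Restricted to 07:50–16:50: 09:20–09:30.
Total common minutes: 10.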